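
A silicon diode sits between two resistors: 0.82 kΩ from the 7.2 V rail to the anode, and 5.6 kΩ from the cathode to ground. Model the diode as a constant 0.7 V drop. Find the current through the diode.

I ≈ 1 mA

The two resistors are in series with the diode, so KVL gives 7.2 = I·0.82 + 0.7 + I·5.6.
I = (7.2 − 0.7) / (0.82 + 5.6) kΩ = 6.5 / 6.42 = 1.01 mA.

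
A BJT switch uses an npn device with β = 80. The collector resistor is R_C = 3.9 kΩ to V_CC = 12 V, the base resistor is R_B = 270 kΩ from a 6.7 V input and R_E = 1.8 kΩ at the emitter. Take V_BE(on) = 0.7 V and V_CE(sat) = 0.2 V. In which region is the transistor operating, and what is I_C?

active; I_C ≈ 1.2 mA

Assume active. Base-emitter loop: I_B = (V_BB − V_BE)/(R_B + (β+1)R_E) = (6.7 − 0.7)/(270 + 81×1.8) = 0.0144 mA.
I_C = β·I_B = 80×0.0144 = 1.15 mA.
V_CE = V_CC − I_C·R_C − I_E·R_E = 12 − 1.15×3.9 − 1.17×1.8 = 5.39 V > V_CE(sat), so the active-region assumption holds.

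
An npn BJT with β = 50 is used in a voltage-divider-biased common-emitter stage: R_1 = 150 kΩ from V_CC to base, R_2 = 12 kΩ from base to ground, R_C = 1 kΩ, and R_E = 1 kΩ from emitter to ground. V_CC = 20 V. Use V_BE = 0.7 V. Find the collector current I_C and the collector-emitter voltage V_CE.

Thevenize the base divider: V_Th = V_CC·R_2/(R_1+R_2) = 20×12/162 = 1.48 V, R_Th = R_1‖R_2 = 11.1 kΩ.
Base-emitter loop: V_Th = I_B·R_Th + V_BE + (β+1)I_B·R_E, so I_B = (1.48 − 0.7) / (11.1 + 51×1) = 0.0126 mA.
I_C = β·I_B = 50×0.0126 = 0.629 mA, and I_E = (β+1)I_B = 0.642 mA.
V_CE = V_CC − I_C·R_C − I_E·R_E = 20 − 0.629×1 − 0.642×1 = 18.7 V.
V_CE = 18.7 V > 0.2 V confirms active-region operation.

I_C ≈ 0.63 mA, V_CE ≈ 19 V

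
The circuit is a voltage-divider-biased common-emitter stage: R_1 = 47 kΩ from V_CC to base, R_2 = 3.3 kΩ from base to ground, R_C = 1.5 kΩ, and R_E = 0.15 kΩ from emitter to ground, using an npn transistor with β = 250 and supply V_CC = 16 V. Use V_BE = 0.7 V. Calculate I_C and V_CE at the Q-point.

Thevenize the base divider: V_Th = V_CC·R_2/(R_1+R_2) = 16×3.3/50.3 = 1.05 V, R_Th = R_1‖R_2 = 3.08 kΩ.
Base-emitter loop: V_Th = I_B·R_Th + V_BE + (β+1)I_B·R_E, so I_B = (1.05 − 0.7) / (3.08 + 251×0.15) = 0.00859 mA.
I_C = β·I_B = 250×0.00859 = 2.15 mA, and I_E = (β+1)I_B = 2.15 mA.
V_CE = V_CC − I_C·R_C − I_E·R_E = 16 − 2.15×1.5 − 2.15×0.15 = 12.5 V.
V_CE = 12.5 V > 0.2 V confirms active-region operation.

I_C ≈ 2.1 mA, V_CE ≈ 12 V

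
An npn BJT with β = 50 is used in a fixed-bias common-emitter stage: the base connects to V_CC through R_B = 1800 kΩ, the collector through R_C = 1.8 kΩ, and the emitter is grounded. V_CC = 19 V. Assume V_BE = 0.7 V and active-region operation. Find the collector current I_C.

Base loop: V_CC = I_B·R_B + V_BE, so I_B = (19 − 0.7)/1800 kΩ = 0.0102 mA.
In the active region I_C = β·I_B = 50 × 0.0102 = 0.508 mA.
Collector loop: V_CE = V_CC − I_C·R_C = 19 − 0.508×1.8 = 18.1 V.
Since V_CE = 18.1 V > V_CE(sat) ≈ 0.2 V, the transistor is in the active region as assumed.

I_C ≈ 0.51 mA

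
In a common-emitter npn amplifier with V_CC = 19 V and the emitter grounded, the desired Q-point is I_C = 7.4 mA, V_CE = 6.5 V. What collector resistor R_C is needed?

Collector loop: V_CC = I_C·R_C + V_CE.
R_C = (V_CC − V_CE)/I_C = (19 − 6.5)/7.4 = 1.69 kΩ.

R_C ≈ 1.7 kΩ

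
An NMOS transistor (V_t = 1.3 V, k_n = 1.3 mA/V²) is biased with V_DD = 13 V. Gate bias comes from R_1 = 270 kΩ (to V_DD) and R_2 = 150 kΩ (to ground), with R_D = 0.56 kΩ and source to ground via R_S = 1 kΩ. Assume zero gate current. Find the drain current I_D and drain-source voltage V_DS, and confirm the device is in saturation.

V_G = V_DD·R_2/(R_1+R_2) = 13×150/420 = 4.64 V.
Assume saturation: I_D = (k_n/2)(V_GS − V_t)² with V_GS = V_G − I_D·R_S = 4.64 − 1·I_D.
Substituting gives 0.65·I_D² − 5.35·I_D + 7.26 = 0, with roots I_D = 1.72 or 6.51 mA.
The root I_D = 6.51 mA gives V_GS = -1.86 V ≤ V_t, so take I_D = 1.72 mA.
Then V_GS = 2.93 V and V_DS = V_DD − I_D(R_D+R_S) = 13 − 1.72×1.56 = 10.3 V.
Saturation requires V_DS ≥ V_GS − V_t = 1.63 V; 10.3 ≥ 1.63 ✓.

I_D ≈ 1.7 mA, V_DS ≈ 10 V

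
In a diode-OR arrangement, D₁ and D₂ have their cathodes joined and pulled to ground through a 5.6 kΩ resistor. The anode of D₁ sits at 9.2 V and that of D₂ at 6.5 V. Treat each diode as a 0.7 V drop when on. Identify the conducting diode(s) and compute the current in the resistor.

Only D₁ conducts; I_R ≈ 1.5 mA

Assume both conduct. Then node N would need to be at both 9.2−0.7 = 8.5 V and 6.5−0.7 = 5.8 V, which is impossible.
Assume only D₁ conducts: V_N = 9.2 − 0.7 = 8.5 V, so I_R = 8.5/5.6 = 1.52 mA.
Check D₂: its anode-to-cathode voltage is 6.5 − 8.5 = -2 V < 0.7 V, so it is off. The assumption is consistent.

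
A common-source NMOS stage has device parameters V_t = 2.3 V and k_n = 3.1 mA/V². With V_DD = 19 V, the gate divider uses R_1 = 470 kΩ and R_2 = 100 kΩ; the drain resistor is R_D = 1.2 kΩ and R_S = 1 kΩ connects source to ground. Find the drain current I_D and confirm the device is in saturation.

I_D ≈ 0.48 mA

V_G = V_DD·R_2/(R_1+R_2) = 19×100/570 = 3.33 V.
Assume saturation: I_D = (k_n/2)(V_GS − V_t)² with V_GS = V_G − I_D·R_S = 3.33 − 1·I_D.
Substituting gives 1.55·I_D² − 4.2·I_D + 1.66 = 0, with roots I_D = 0.478 or 2.23 mA.
The root I_D = 2.23 mA gives V_GS = 1.1 V ≤ V_t, so take I_D = 0.478 mA.
Then V_GS = 2.86 V and V_DS = V_DD − I_D(R_D+R_S) = 19 − 0.478×2.2 = 17.9 V.
Saturation requires V_DS ≥ V_GS − V_t = 0.555 V; 17.9 ≥ 0.555 ✓.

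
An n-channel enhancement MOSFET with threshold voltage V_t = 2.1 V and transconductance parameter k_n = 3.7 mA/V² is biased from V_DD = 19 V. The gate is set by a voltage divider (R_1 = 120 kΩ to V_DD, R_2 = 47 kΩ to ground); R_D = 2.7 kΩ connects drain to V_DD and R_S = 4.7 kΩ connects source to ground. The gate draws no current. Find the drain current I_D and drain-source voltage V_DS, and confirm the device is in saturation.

V_G = V_DD·R_2/(R_1+R_2) = 19×47/167 = 5.35 V.
Assume saturation: I_D = (k_n/2)(V_GS − V_t)² with V_GS = V_G − I_D·R_S = 5.35 − 4.7·I_D.
Substituting gives 40.9·I_D² − 57.5·I_D + 19.5 = 0, with roots I_D = 0.573 or 0.834 mA.
The root I_D = 0.834 mA gives V_GS = 1.43 V ≤ V_t, so take I_D = 0.573 mA.
Then V_GS = 2.66 V and V_DS = V_DD − I_D(R_D+R_S) = 19 − 0.573×7.4 = 14.8 V.
Saturation requires V_DS ≥ V_GS − V_t = 0.556 V; 14.8 ≥ 0.556 ✓.

I_D ≈ 0.57 mA, V_DS ≈ 15 V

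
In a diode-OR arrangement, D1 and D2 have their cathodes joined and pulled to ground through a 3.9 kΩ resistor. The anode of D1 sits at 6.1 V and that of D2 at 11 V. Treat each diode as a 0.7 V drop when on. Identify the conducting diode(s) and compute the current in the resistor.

Only D2 conducts; I_R ≈ 2.6 mA

Assume both conduct. Then node N would need to be at both 6.1−0.7 = 5.4 V and 11−0.7 = 10.3 V, which is impossible.
Assume only D2 conducts: V_N = 11 − 0.7 = 10.3 V, so I_R = 10.3/3.9 = 2.64 mA.
Check D1: its anode-to-cathode voltage is 6.1 − 10.3 = -4.2 V < 0.7 V, so it is off. The assumption is consistent.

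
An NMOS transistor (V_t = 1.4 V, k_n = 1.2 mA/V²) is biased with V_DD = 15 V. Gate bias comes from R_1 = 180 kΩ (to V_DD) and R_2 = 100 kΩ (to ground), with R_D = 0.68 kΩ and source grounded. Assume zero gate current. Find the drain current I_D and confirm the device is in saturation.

I_D ≈ 9.4 mA

V_G = V_DD·R_2/(R_1+R_2) = 15×100/280 = 5.36 V. With the source grounded, V_GS = V_G = 5.36 V.
Assume saturation: I_D = (k_n/2)(V_GS − V_t)² = (1.2/2)×(5.36 − 1.4)² = 0.6×3.96² = 9.4 mA.
V_DS = V_DD − I_D·R_D = 15 − 9.4×0.68 = 8.61 V.
Saturation requires V_DS ≥ V_GS − V_t = 3.96 V; 8.61 ≥ 3.96 ✓.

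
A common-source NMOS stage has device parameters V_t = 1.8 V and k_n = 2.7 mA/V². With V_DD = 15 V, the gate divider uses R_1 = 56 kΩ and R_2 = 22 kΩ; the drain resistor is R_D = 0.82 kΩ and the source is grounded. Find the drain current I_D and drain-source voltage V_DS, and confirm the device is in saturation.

V_G = V_DD·R_2/(R_1+R_2) = 15×22/78 = 4.23 V. With the source grounded, V_GS = V_G = 4.23 V.
Assume saturation: I_D = (k_n/2)(V_GS − V_t)² = (2.7/2)×(4.23 − 1.8)² = 1.35×2.43² = 7.98 mA.
V_DS = V_DD − I_D·R_D = 15 − 7.98×0.82 = 8.46 V.
Saturation requires V_DS ≥ V_GS − V_t = 2.43 V; 8.46 ≥ 2.43 ✓.

I_D ≈ 8 mA, V_DS ≈ 8.5 V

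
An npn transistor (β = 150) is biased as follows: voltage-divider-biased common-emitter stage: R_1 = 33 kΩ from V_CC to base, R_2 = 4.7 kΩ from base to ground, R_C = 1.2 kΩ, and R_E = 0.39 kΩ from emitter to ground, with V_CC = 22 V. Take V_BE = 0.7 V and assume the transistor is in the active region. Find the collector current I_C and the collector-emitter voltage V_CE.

I_C ≈ 4.9 mA, V_CE ≈ 14 V

Thevenize the base divider: V_Th = V_CC·R_2/(R_1+R_2) = 22×4.7/37.7 = 2.74 V, R_Th = R_1‖R_2 = 4.11 kΩ.
Base-emitter loop: V_Th = I_B·R_Th + V_BE + (β+1)I_B·R_E, so I_B = (2.74 − 0.7) / (4.11 + 151×0.39) = 0.0324 mA.
I_C = β·I_B = 150×0.0324 = 4.86 mA, and I_E = (β+1)I_B = 4.9 mA.
V_CE = V_CC − I_C·R_C − I_E·R_E = 22 − 4.86×1.2 − 4.9×0.39 = 14.3 V.
V_CE = 14.3 V > 0.2 V confirms active-region operation.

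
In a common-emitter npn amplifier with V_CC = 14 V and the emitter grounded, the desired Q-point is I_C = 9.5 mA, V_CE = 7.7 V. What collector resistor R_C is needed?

R_C ≈ 0.66 kΩ

Collector loop: V_CC = I_C·R_C + V_CE.
R_C = (V_CC − V_CE)/I_C = (14 − 7.7)/9.5 = 0.663 kΩ.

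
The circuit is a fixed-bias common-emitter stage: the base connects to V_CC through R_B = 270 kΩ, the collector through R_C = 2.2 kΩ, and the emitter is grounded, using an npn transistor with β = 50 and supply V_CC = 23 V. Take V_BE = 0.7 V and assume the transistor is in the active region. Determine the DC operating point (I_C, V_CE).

I_C ≈ 4.1 mA, V_CE ≈ 14 V

Base loop: V_CC = I_B·R_B + V_BE, so I_B = (23 − 0.7)/270 kΩ = 0.0826 mA.
In the active region I_C = β·I_B = 50 × 0.0826 = 4.13 mA.
Collector loop: V_CE = V_CC − I_C·R_C = 23 − 4.13×2.2 = 13.9 V.
Since V_CE = 13.9 V > V_CE(sat) ≈ 0.2 V, the transistor is in the active region as assumed.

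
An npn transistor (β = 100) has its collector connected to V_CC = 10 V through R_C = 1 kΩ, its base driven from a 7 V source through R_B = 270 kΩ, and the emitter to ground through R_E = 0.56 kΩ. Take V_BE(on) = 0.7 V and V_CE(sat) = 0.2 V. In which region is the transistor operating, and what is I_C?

Assume active. Base-emitter loop: I_B = (V_BB − V_BE)/(R_B + (β+1)R_E) = (7 − 0.7)/(270 + 101×0.56) = 0.0193 mA.
I_C = β·I_B = 100×0.0193 = 1.93 mA.
V_CE = V_CC − I_C·R_C − I_E·R_E = 10 − 1.93×1 − 1.95×0.56 = 6.98 V > V_CE(sat), so the active-region assumption holds.

active; I_C ≈ 1.9 mA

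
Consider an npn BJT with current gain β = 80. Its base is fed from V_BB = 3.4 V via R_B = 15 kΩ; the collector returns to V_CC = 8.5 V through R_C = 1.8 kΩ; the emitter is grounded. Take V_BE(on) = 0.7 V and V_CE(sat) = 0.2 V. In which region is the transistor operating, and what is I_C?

Assume active: I_B = (3.4 − 0.7)/15 = 0.18 mA, giving I_C = β·I_B = 14.4 mA.
But then V_CE = 8.5 − 14.4×1.8 = -17.4 V < V_CE(sat) = 0.2 V — impossible in the active region.
So the transistor is saturated. With V_CE = 0.2 V, I_C = (V_CC − 0.2)/R_C = 8.3/1.8 = 4.61 mA.
Check: β·I_B = 14.4 mA > I_C = 4.61 mA, confirming saturation.

saturation; I_C ≈ 4.6 mA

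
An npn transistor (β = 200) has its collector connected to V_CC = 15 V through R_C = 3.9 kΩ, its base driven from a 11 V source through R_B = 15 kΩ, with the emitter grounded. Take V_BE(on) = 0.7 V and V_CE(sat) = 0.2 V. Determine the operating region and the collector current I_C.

Assume active: I_B = (11 − 0.7)/15 = 0.687 mA, giving I_C = β·I_B = 137 mA.
But then V_CE = 15 − 137×3.9 = -521 V < V_CE(sat) = 0.2 V — impossible in the active region.
So the transistor is saturated. With V_CE = 0.2 V, I_C = (V_CC − 0.2)/R_C = 14.8/3.9 = 3.79 mA.
Check: β·I_B = 137 mA > I_C = 3.79 mA, confirming saturation.

saturation; I_C ≈ 3.8 mA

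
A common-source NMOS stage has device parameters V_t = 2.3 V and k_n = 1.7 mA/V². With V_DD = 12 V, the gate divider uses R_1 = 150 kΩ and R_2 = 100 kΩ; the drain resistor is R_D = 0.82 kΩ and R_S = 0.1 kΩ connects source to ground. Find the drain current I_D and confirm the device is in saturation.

I_D ≈ 3.8 mA

V_G = V_DD·R_2/(R_1+R_2) = 12×100/250 = 4.8 V.
Assume saturation: I_D = (k_n/2)(V_GS − V_t)² with V_GS = V_G − I_D·R_S = 4.8 − 0.1·I_D.
Substituting gives 0.0085·I_D² − 1.43·I_D + 5.31 = 0, with roots I_D = 3.81 or 164 mA.
The root I_D = 164 mA gives V_GS = -11.6 V ≤ V_t, so take I_D = 3.81 mA.
Then V_GS = 4.42 V and V_DS = V_DD − I_D(R_D+R_S) = 12 − 3.81×0.92 = 8.49 V.
Saturation requires V_DS ≥ V_GS − V_t = 2.12 V; 8.49 ≥ 2.12 ✓.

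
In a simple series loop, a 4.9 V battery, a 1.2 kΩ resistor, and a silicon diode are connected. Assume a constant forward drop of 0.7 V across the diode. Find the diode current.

KVL around the loop: 4.9 = V_D + I·R = 0.7 + I × 1.2 kΩ.
So I = (4.9 − 0.7) / 1.2 kΩ = 4.2 / 1.2 = 3.5 mA.

I ≈ 3.5 mA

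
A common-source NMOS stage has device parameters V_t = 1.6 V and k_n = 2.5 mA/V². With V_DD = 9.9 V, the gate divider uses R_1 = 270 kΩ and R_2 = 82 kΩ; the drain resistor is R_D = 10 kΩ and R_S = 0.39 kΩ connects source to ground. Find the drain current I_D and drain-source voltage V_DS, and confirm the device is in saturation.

I_D ≈ 0.39 mA, V_DS ≈ 5.9 V

V_G = V_DD·R_2/(R_1+R_2) = 9.9×82/352 = 2.31 V.
Assume saturation: I_D = (k_n/2)(V_GS − V_t)² with V_GS = V_G − I_D·R_S = 2.31 − 0.39·I_D.
Substituting gives 0.19·I_D² − 1.69·I_D + 0.623 = 0, with roots I_D = 0.386 or 8.5 mA.
The root I_D = 8.5 mA gives V_GS = -1.01 V ≤ V_t, so take I_D = 0.386 mA.
Then V_GS = 2.16 V and V_DS = V_DD − I_D(R_D+R_S) = 9.9 − 0.386×10.4 = 5.89 V.
Saturation requires V_DS ≥ V_GS − V_t = 0.556 V; 5.89 ≥ 0.556 ✓.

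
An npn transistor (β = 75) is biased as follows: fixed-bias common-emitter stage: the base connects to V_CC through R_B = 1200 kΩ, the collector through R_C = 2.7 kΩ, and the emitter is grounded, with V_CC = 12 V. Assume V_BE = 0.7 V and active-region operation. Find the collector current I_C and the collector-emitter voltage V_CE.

Base loop: V_CC = I_B·R_B + V_BE, so I_B = (12 − 0.7)/1200 kΩ = 0.00942 mA.
In the active region I_C = β·I_B = 75 × 0.00942 = 0.706 mA.
Collector loop: V_CE = V_CC − I_C·R_C = 12 − 0.706×2.7 = 10.1 V.
Since V_CE = 10.1 V > V_CE(sat) ≈ 0.2 V, the transistor is in the active region as assumed.

I_C ≈ 0.71 mA, V_CE ≈ 10 V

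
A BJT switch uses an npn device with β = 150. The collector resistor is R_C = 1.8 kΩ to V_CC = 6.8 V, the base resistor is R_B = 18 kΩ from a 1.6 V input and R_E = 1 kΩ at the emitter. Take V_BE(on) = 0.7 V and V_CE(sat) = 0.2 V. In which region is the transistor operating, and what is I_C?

Assume active. Base-emitter loop: I_B = (V_BB − V_BE)/(R_B + (β+1)R_E) = (1.6 − 0.7)/(18 + 151×1) = 0.00533 mA.
I_C = β·I_B = 150×0.00533 = 0.799 mA.
V_CE = V_CC − I_C·R_C − I_E·R_E = 6.8 − 0.799×1.8 − 0.804×1 = 4.56 V > V_CE(sat), so the active-region assumption holds.

active; I_C ≈ 0.8 mA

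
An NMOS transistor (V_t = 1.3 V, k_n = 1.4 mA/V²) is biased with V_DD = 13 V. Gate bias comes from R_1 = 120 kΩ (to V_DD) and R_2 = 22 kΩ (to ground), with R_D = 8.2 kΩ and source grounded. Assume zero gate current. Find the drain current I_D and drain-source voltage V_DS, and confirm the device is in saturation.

V_G = V_DD·R_2/(R_1+R_2) = 13×22/142 = 2.01 V. With the source grounded, V_GS = V_G = 2.01 V.
Assume saturation: I_D = (k_n/2)(V_GS − V_t)² = (1.4/2)×(2.01 − 1.3)² = 0.7×0.714² = 0.357 mA.
V_DS = V_DD − I_D·R_D = 13 − 0.357×8.2 = 10.1 V.
Saturation requires V_DS ≥ V_GS − V_t = 0.714 V; 10.1 ≥ 0.714 ✓.

I_D ≈ 0.36 mA, V_DS ≈ 10 V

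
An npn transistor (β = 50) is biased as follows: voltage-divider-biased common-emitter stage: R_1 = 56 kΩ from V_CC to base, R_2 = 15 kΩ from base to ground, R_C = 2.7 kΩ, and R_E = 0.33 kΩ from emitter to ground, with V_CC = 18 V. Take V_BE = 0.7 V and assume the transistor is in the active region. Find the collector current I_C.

Thevenize the base divider: V_Th = V_CC·R_2/(R_1+R_2) = 18×15/71 = 3.8 V, R_Th = R_1‖R_2 = 11.8 kΩ.
Base-emitter loop: V_Th = I_B·R_Th + V_BE + (β+1)I_B·R_E, so I_B = (3.8 − 0.7) / (11.8 + 51×0.33) = 0.108 mA.
I_C = β·I_B = 50×0.108 = 5.41 mA, and I_E = (β+1)I_B = 5.52 mA.
V_CE = V_CC − I_C·R_C − I_E·R_E = 18 − 5.41×2.7 − 5.52×0.33 = 1.56 V.
V_CE = 1.56 V > 0.2 V confirms active-region operation.

I_C ≈ 5.4 mA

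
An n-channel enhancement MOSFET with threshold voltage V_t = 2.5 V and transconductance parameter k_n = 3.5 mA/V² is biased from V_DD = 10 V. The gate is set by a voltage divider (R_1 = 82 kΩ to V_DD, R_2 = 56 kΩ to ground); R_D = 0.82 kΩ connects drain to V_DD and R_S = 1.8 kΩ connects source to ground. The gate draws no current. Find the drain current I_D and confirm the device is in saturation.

I_D ≈ 0.55 mA

V_G = V_DD·R_2/(R_1+R_2) = 10×56/138 = 4.06 V.
Assume saturation: I_D = (k_n/2)(V_GS − V_t)² with V_GS = V_G − I_D·R_S = 4.06 − 1.8·I_D.
Substituting gives 5.67·I_D² − 10.8·I_D + 4.25 = 0, with roots I_D = 0.553 or 1.35 mA.
The root I_D = 1.35 mA gives V_GS = 1.62 V ≤ V_t, so take I_D = 0.553 mA.
Then V_GS = 3.06 V and V_DS = V_DD − I_D(R_D+R_S) = 10 − 0.553×2.62 = 8.55 V.
Saturation requires V_DS ≥ V_GS − V_t = 0.562 V; 8.55 ≥ 0.562 ✓.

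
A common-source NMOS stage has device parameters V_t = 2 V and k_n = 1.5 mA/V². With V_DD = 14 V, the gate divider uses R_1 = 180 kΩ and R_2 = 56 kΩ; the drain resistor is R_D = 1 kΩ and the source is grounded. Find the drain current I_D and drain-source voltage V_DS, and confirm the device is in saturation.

I_D ≈ 1.3 mA, V_DS ≈ 13 V

V_G = V_DD·R_2/(R_1+R_2) = 14×56/236 = 3.32 V. With the source grounded, V_GS = V_G = 3.32 V.
Assume saturation: I_D = (k_n/2)(V_GS − V_t)² = (1.5/2)×(3.32 − 2)² = 0.75×1.32² = 1.31 mA.
V_DS = V_DD − I_D·R_D = 14 − 1.31×1 = 12.7 V.
Saturation requires V_DS ≥ V_GS − V_t = 1.32 V; 12.7 ≥ 1.32 ✓.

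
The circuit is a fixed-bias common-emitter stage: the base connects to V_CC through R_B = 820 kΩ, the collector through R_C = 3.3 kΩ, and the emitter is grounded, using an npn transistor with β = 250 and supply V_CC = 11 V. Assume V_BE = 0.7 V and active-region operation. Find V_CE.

V_CE ≈ 0.64 V

Base loop: V_CC = I_B·R_B + V_BE, so I_B = (11 − 0.7)/820 kΩ = 0.0126 mA.
In the active region I_C = β·I_B = 250 × 0.0126 = 3.14 mA.
Collector loop: V_CE = V_CC − I_C·R_C = 11 − 3.14×3.3 = 0.637 V.
Since V_CE = 0.637 V > V_CE(sat) ≈ 0.2 V, the transistor is in the active region as assumed.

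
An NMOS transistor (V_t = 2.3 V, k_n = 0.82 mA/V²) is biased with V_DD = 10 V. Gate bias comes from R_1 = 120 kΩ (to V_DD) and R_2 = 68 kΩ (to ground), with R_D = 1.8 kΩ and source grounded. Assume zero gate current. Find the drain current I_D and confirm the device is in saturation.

I_D ≈ 0.71 mA

V_G = V_DD·R_2/(R_1+R_2) = 10×68/188 = 3.62 V. With the source grounded, V_GS = V_G = 3.62 V.
Assume saturation: I_D = (k_n/2)(V_GS − V_t)² = (0.82/2)×(3.62 − 2.3)² = 0.41×1.32² = 0.711 mA.
V_DS = V_DD − I_D·R_D = 10 − 0.711×1.8 = 8.72 V.
Saturation requires V_DS ≥ V_GS − V_t = 1.32 V; 8.72 ≥ 1.32 ✓.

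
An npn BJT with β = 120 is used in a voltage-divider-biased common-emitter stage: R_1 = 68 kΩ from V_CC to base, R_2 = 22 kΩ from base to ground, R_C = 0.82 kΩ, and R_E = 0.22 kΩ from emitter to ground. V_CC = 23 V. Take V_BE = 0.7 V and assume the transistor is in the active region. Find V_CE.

Thevenize the base divider: V_Th = V_CC·R_2/(R_1+R_2) = 23×22/90 = 5.62 V, R_Th = R_1‖R_2 = 16.6 kΩ.
Base-emitter loop: V_Th = I_B·R_Th + V_BE + (β+1)I_B·R_E, so I_B = (5.62 − 0.7) / (16.6 + 121×0.22) = 0.114 mA.
I_C = β·I_B = 120×0.114 = 13.7 mA, and I_E = (β+1)I_B = 13.8 mA.
V_CE = V_CC − I_C·R_C − I_E·R_E = 23 − 13.7×0.82 − 13.8×0.22 = 8.77 V.
V_CE = 8.77 V > 0.2 V confirms active-region operation.

V_CE ≈ 8.8 V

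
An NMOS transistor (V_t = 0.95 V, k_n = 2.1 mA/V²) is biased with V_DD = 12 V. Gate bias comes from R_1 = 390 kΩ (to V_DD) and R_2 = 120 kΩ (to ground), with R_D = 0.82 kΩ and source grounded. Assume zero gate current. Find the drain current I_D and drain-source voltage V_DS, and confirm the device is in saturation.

V_G = V_DD·R_2/(R_1+R_2) = 12×120/510 = 2.82 V. With the source grounded, V_GS = V_G = 2.82 V.
Assume saturation: I_D = (k_n/2)(V_GS − V_t)² = (2.1/2)×(2.82 − 0.95)² = 1.05×1.87² = 3.69 mA.
V_DS = V_DD − I_D·R_D = 12 − 3.69×0.82 = 8.98 V.
Saturation requires V_DS ≥ V_GS − V_t = 1.87 V; 8.98 ≥ 1.87 ✓.

I_D ≈ 3.7 mA, V_DS ≈ 9 V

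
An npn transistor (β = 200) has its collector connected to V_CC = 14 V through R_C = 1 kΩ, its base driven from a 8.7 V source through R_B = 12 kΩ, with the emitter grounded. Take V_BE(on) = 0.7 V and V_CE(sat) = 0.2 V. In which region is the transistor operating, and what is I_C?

saturation; I_C ≈ 14 mA

Assume active: I_B = (8.7 − 0.7)/12 = 0.667 mA, giving I_C = β·I_B = 133 mA.
But then V_CE = 14 − 133×1 = -119 V < V_CE(sat) = 0.2 V — impossible in the active region.
So the transistor is saturated. With V_CE = 0.2 V, I_C = (V_CC − 0.2)/R_C = 13.8/1 = 13.8 mA.
Check: β·I_B = 133 mA > I_C = 13.8 mA, confirming saturation.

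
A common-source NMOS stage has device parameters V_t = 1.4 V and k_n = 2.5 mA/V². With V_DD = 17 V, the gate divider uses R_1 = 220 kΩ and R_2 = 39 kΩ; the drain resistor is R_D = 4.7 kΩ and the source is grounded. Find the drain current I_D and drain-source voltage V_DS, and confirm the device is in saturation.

I_D ≈ 1.7 mA, V_DS ≈ 9.1 V

V_G = V_DD·R_2/(R_1+R_2) = 17×39/259 = 2.56 V. With the source grounded, V_GS = V_G = 2.56 V.
Assume saturation: I_D = (k_n/2)(V_GS − V_t)² = (2.5/2)×(2.56 − 1.4)² = 1.25×1.16² = 1.68 mA.
V_DS = V_DD − I_D·R_D = 17 − 1.68×4.7 = 9.1 V.
Saturation requires V_DS ≥ V_GS − V_t = 1.16 V; 9.1 ≥ 1.16 ✓.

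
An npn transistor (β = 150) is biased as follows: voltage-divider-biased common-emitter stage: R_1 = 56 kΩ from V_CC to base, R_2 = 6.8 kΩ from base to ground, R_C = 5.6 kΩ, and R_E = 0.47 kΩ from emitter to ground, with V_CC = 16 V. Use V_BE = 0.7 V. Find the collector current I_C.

I_C ≈ 2 mA

Thevenize the base divider: V_Th = V_CC·R_2/(R_1+R_2) = 16×6.8/62.8 = 1.73 V, R_Th = R_1‖R_2 = 6.06 kΩ.
Base-emitter loop: V_Th = I_B·R_Th + V_BE + (β+1)I_B·R_E, so I_B = (1.73 − 0.7) / (6.06 + 151×0.47) = 0.0134 mA.
I_C = β·I_B = 150×0.0134 = 2.01 mA, and I_E = (β+1)I_B = 2.02 mA.
V_CE = V_CC − I_C·R_C − I_E·R_E = 16 − 2.01×5.6 − 2.02×0.47 = 3.79 V.
V_CE = 3.79 V > 0.2 V confirms active-region operation.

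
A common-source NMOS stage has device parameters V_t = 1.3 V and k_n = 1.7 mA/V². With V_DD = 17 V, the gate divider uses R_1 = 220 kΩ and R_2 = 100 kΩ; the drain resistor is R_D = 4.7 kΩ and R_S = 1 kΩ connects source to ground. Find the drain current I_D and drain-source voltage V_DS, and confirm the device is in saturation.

V_G = V_DD·R_2/(R_1+R_2) = 17×100/320 = 5.31 V.
Assume saturation: I_D = (k_n/2)(V_GS − V_t)² with V_GS = V_G − I_D·R_S = 5.31 − 1·I_D.
Substituting gives 0.85·I_D² − 7.82·I_D + 13.7 = 0, with roots I_D = 2.35 or 6.85 mA.
The root I_D = 6.85 mA gives V_GS = -1.54 V ≤ V_t, so take I_D = 2.35 mA.
Then V_GS = 2.96 V and V_DS = V_DD − I_D(R_D+R_S) = 17 − 2.35×5.7 = 3.61 V.
Saturation requires V_DS ≥ V_GS − V_t = 1.66 V; 3.61 ≥ 1.66 ✓.

I_D ≈ 2.3 mA, V_DS ≈ 3.6 V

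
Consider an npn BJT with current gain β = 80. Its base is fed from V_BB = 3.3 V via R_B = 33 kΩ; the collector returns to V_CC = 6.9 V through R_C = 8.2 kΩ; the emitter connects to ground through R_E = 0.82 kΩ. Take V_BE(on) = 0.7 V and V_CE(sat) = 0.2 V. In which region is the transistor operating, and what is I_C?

saturation; I_C ≈ 0.74 mA

Assume active: I_B = (3.3 − 0.7)/(33 + 81×0.82) = 0.0262 mA, I_C = β·I_B = 2.09 mA.
Then V_CE = 6.9 − 2.09×8.2 − 2.12×0.82 = -12 V < 0.2 V — the active assumption fails.
Re-solve with V_CE = 0.2 V. KCL at the emitter: V_E/R_E = (V_BB−0.7−V_E)/R_B + (V_CC−0.2−V_E)/R_C, giving V_E = 0.653 V.
I_C = (V_CC − 0.2 − V_E)/R_C = (6.7 − 0.653)/8.2 = 0.737 mA.
Check: I_B = (2.6 − 0.653)/33 = 0.059 mA, and β·I_B = 4.72 mA > I_C, confirming saturation.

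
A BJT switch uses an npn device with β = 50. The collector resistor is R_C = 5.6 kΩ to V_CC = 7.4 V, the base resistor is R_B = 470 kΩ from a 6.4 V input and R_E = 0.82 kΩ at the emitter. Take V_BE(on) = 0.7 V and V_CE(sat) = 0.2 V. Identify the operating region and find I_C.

active; I_C ≈ 0.56 mA

Assume active. Base-emitter loop: I_B = (V_BB − V_BE)/(R_B + (β+1)R_E) = (6.4 − 0.7)/(470 + 51×0.82) = 0.0111 mA.
I_C = β·I_B = 50×0.0111 = 0.557 mA.
V_CE = V_CC − I_C·R_C − I_E·R_E = 7.4 − 0.557×5.6 − 0.568×0.82 = 3.82 V > V_CE(sat), so the active-region assumption holds.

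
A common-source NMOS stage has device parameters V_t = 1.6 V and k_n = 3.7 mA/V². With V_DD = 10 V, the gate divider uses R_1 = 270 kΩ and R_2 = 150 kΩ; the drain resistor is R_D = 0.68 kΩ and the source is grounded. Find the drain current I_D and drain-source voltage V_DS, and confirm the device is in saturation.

V_G = V_DD·R_2/(R_1+R_2) = 10×150/420 = 3.57 V. With the source grounded, V_GS = V_G = 3.57 V.
Assume saturation: I_D = (k_n/2)(V_GS − V_t)² = (3.7/2)×(3.57 − 1.6)² = 1.85×1.97² = 7.19 mA.
V_DS = V_DD − I_D·R_D = 10 − 7.19×0.68 = 5.11 V.
Saturation requires V_DS ≥ V_GS − V_t = 1.97 V; 5.11 ≥ 1.97 ✓.

I_D ≈ 7.2 mA, V_DS ≈ 5.1 V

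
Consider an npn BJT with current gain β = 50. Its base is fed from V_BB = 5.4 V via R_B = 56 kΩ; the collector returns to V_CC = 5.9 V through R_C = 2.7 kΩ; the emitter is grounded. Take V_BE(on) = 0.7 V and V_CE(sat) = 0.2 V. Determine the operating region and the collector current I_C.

saturation; I_C ≈ 2.1 mA

Assume active: I_B = (5.4 − 0.7)/56 = 0.0839 mA, giving I_C = β·I_B = 4.2 mA.
But then V_CE = 5.9 − 4.2×2.7 = -5.43 V < V_CE(sat) = 0.2 V — impossible in the active region.
So the transistor is saturated. With V_CE = 0.2 V, I_C = (V_CC − 0.2)/R_C = 5.7/2.7 = 2.11 mA.
Check: β·I_B = 4.2 mA > I_C = 2.11 mA, confirming saturation.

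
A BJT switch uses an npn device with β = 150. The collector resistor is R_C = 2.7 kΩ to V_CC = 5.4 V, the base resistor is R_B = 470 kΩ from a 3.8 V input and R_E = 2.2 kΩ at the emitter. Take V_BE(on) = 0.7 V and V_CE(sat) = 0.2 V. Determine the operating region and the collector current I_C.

active; I_C ≈ 0.58 mA

Assume active. Base-emitter loop: I_B = (V_BB − V_BE)/(R_B + (β+1)R_E) = (3.8 − 0.7)/(470 + 151×2.2) = 0.00386 mA.
I_C = β·I_B = 150×0.00386 = 0.58 mA.
V_CE = V_CC − I_C·R_C − I_E·R_E = 5.4 − 0.58×2.7 − 0.584×2.2 = 2.55 V > V_CE(sat), so the active-region assumption holds.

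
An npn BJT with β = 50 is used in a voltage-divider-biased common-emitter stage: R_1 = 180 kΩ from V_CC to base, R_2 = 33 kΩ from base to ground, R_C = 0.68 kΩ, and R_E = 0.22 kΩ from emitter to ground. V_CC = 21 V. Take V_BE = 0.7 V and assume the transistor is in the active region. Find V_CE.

V_CE ≈ 18 V

Thevenize the base divider: V_Th = V_CC·R_2/(R_1+R_2) = 21×33/213 = 3.25 V, R_Th = R_1‖R_2 = 27.9 kΩ.
Base-emitter loop: V_Th = I_B·R_Th + V_BE + (β+1)I_B·R_E, so I_B = (3.25 − 0.7) / (27.9 + 51×0.22) = 0.0653 mA.
I_C = β·I_B = 50×0.0653 = 3.26 mA, and I_E = (β+1)I_B = 3.33 mA.
V_CE = V_CC − I_C·R_C − I_E·R_E = 21 − 3.26×0.68 − 3.33×0.22 = 18 V.
V_CE = 18 V > 0.2 V confirms active-region operation.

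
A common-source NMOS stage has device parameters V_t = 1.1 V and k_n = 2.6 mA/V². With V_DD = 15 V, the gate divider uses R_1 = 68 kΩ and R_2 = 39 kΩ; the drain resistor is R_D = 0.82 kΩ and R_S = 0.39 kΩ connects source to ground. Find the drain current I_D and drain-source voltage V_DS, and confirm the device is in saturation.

I_D ≈ 5.8 mA, V_DS ≈ 8 V

V_G = V_DD·R_2/(R_1+R_2) = 15×39/107 = 5.47 V.
Assume saturation: I_D = (k_n/2)(V_GS − V_t)² with V_GS = V_G − I_D·R_S = 5.47 − 0.39·I_D.
Substituting gives 0.198·I_D² − 5.43·I_D + 24.8 = 0, with roots I_D = 5.79 or 21.7 mA.
The root I_D = 21.7 mA gives V_GS = -2.98 V ≤ V_t, so take I_D = 5.79 mA.
Then V_GS = 3.21 V and V_DS = V_DD − I_D(R_D+R_S) = 15 − 5.79×1.21 = 8 V.
Saturation requires V_DS ≥ V_GS − V_t = 2.11 V; 8 ≥ 2.11 ✓.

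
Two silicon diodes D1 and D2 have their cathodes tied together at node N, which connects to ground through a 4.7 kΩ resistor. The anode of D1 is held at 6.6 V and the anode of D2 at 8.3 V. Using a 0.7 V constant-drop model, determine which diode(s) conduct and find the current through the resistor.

Assume both conduct. Then node N would need to be at both 6.6−0.7 = 5.9 V and 8.3−0.7 = 7.6 V, which is impossible.
Assume only D2 conducts: V_N = 8.3 − 0.7 = 7.6 V, so I_R = 7.6/4.7 = 1.62 mA.
Check D1: its anode-to-cathode voltage is 6.6 − 7.6 = -1 V < 0.7 V, so it is off. The assumption is consistent.

Only D2 conducts; I_R ≈ 1.6 mA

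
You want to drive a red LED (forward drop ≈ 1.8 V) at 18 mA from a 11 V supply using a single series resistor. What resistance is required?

The resistor drops V_S − V_D = 11 − 1.8 = 9.2 V at 18 mA.
R = 9.2 V / 18 mA = 0.511 kΩ.

R ≈ 0.51 kΩ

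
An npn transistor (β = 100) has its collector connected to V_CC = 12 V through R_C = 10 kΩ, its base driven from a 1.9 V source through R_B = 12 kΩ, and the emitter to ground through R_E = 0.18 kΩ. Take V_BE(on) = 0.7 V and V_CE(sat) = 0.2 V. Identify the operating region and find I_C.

Assume active: I_B = (1.9 − 0.7)/(12 + 101×0.18) = 0.0398 mA, I_C = β·I_B = 3.98 mA.
Then V_CE = 12 − 3.98×10 − 4.02×0.18 = -28.5 V < 0.2 V — the active assumption fails.
Re-solve with V_CE = 0.2 V. KCL at the emitter: V_E/R_E = (V_BB−0.7−V_E)/R_B + (V_CC−0.2−V_E)/R_C, giving V_E = 0.223 V.
I_C = (V_CC − 0.2 − V_E)/R_C = (11.8 − 0.223)/10 = 1.16 mA.
Check: I_B = (1.2 − 0.223)/12 = 0.0814 mA, and β·I_B = 8.14 mA > I_C, confirming saturation.

saturation; I_C ≈ 1.2 mA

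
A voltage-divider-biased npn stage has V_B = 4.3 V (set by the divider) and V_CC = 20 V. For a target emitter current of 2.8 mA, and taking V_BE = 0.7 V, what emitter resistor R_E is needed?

R_E ≈ 1.3 kΩ

V_E = V_B − V_BE = 4.3 − 0.7 = 3.6 V.
R_E = V_E / I_E = 3.6 / 2.8 = 1.29 kΩ.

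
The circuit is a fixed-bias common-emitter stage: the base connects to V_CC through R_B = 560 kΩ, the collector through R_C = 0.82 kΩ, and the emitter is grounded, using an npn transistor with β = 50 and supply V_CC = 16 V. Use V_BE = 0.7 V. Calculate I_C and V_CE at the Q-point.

I_C ≈ 1.4 mA, V_CE ≈ 15 V

Base loop: V_CC = I_B·R_B + V_BE, so I_B = (16 − 0.7)/560 kΩ = 0.0273 mA.
In the active region I_C = β·I_B = 50 × 0.0273 = 1.37 mA.
Collector loop: V_CE = V_CC − I_C·R_C = 16 − 1.37×0.82 = 14.9 V.
Since V_CE = 14.9 V > V_CE(sat) ≈ 0.2 V, the transistor is in the active region as assumed.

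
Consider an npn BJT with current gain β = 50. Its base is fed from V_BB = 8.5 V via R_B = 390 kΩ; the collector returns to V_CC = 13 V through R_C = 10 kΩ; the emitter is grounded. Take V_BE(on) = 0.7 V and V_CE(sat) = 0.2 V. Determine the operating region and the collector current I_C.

active; I_C ≈ 1 mA

Assume active. Base-emitter loop: I_B = (V_BB − V_BE)/R_B = (8.5 − 0.7)/390 = 0.02 mA.
I_C = β·I_B = 50×0.02 = 1 mA.
V_CE = V_CC − I_C·R_C = 13 − 1×10 = 3 V > V_CE(sat), so the active-region assumption holds.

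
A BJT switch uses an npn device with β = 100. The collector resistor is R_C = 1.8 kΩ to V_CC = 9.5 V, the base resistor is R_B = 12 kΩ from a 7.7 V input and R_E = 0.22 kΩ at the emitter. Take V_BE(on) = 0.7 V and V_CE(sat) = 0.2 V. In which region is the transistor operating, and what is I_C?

Assume active: I_B = (7.7 − 0.7)/(12 + 101×0.22) = 0.205 mA, I_C = β·I_B = 20.5 mA.
Then V_CE = 9.5 − 20.5×1.8 − 20.7×0.22 = -31.9 V < 0.2 V — the active assumption fails.
Re-solve with V_CE = 0.2 V. KCL at the emitter: V_E/R_E = (V_BB−0.7−V_E)/R_B + (V_CC−0.2−V_E)/R_C, giving V_E = 1.11 V.
I_C = (V_CC − 0.2 − V_E)/R_C = (9.3 − 1.11)/1.8 = 4.55 mA.
Check: I_B = (7 − 1.11)/12 = 0.491 mA, and β·I_B = 49.1 mA > I_C, confirming saturation.

saturation; I_C ≈ 4.6 mA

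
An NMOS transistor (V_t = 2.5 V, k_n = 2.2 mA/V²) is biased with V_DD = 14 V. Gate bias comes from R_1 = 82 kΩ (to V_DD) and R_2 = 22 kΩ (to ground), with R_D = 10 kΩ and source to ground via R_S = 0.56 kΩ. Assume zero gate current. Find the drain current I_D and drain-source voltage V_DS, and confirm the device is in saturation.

V_G = V_DD·R_2/(R_1+R_2) = 14×22/104 = 2.96 V.
Assume saturation: I_D = (k_n/2)(V_GS − V_t)² with V_GS = V_G − I_D·R_S = 2.96 − 0.56·I_D.
Substituting gives 0.345·I_D² − 1.57·I_D + 0.234 = 0, with roots I_D = 0.155 or 4.39 mA.
The root I_D = 4.39 mA gives V_GS = 0.502 V ≤ V_t, so take I_D = 0.155 mA.
Then V_GS = 2.87 V and V_DS = V_DD − I_D(R_D+R_S) = 14 − 0.155×10.6 = 12.4 V.
Saturation requires V_DS ≥ V_GS − V_t = 0.375 V; 12.4 ≥ 0.375 ✓.

I_D ≈ 0.15 mA, V_DS ≈ 12 V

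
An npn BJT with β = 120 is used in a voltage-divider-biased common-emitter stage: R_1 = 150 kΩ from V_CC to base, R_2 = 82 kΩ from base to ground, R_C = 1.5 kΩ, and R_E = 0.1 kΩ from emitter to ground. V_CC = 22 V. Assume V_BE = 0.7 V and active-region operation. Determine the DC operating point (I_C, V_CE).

I_C ≈ 13 mA, V_CE ≈ 1.1 V

Thevenize the base divider: V_Th = V_CC·R_2/(R_1+R_2) = 22×82/232 = 7.78 V, R_Th = R_1‖R_2 = 53 kΩ.
Base-emitter loop: V_Th = I_B·R_Th + V_BE + (β+1)I_B·R_E, so I_B = (7.78 − 0.7) / (53 + 121×0.1) = 0.109 mA.
I_C = β·I_B = 120×0.109 = 13 mA, and I_E = (β+1)I_B = 13.1 mA.
V_CE = V_CC − I_C·R_C − I_E·R_E = 22 − 13×1.5 − 13.1×0.1 = 1.13 V.
V_CE = 1.13 V > 0.2 V confirms active-region operation.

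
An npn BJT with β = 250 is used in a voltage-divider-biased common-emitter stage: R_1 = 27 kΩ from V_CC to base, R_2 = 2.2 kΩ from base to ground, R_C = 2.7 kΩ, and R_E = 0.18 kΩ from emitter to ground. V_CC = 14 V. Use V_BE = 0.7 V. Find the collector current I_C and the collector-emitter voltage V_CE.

I_C ≈ 1.9 mA, V_CE ≈ 8.6 V

Thevenize the base divider: V_Th = V_CC·R_2/(R_1+R_2) = 14×2.2/29.2 = 1.05 V, R_Th = R_1‖R_2 = 2.03 kΩ.
Base-emitter loop: V_Th = I_B·R_Th + V_BE + (β+1)I_B·R_E, so I_B = (1.05 − 0.7) / (2.03 + 251×0.18) = 0.00751 mA.
I_C = β·I_B = 250×0.00751 = 1.88 mA, and I_E = (β+1)I_B = 1.89 mA.
V_CE = V_CC − I_C·R_C − I_E·R_E = 14 − 1.88×2.7 − 1.89×0.18 = 8.59 V.
V_CE = 8.59 V > 0.2 V confirms active-region operation.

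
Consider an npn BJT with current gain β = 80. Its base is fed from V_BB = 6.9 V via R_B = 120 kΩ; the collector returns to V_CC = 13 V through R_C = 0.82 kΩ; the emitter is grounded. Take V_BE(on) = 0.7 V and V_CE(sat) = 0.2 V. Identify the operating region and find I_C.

Assume active. Base-emitter loop: I_B = (V_BB − V_BE)/R_B = (6.9 − 0.7)/120 = 0.0517 mA.
I_C = β·I_B = 80×0.0517 = 4.13 mA.
V_CE = V_CC − I_C·R_C = 13 − 4.13×0.82 = 9.61 V > V_CE(sat), so the active-region assumption holds.

active; I_C ≈ 4.1 mA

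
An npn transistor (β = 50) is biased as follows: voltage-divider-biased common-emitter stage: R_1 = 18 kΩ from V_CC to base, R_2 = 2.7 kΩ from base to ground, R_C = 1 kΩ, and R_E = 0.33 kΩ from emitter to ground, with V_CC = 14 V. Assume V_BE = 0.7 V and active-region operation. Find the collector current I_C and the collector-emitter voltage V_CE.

Thevenize the base divider: V_Th = V_CC·R_2/(R_1+R_2) = 14×2.7/20.7 = 1.83 V, R_Th = R_1‖R_2 = 2.35 kΩ.
Base-emitter loop: V_Th = I_B·R_Th + V_BE + (β+1)I_B·R_E, so I_B = (1.83 − 0.7) / (2.35 + 51×0.33) = 0.0587 mA.
I_C = β·I_B = 50×0.0587 = 2.94 mA, and I_E = (β+1)I_B = 2.99 mA.
V_CE = V_CC − I_C·R_C − I_E·R_E = 14 − 2.94×1 − 2.99×0.33 = 10.1 V.
V_CE = 10.1 V > 0.2 V confirms active-region operation.

I_C ≈ 2.9 mA, V_CE ≈ 10 V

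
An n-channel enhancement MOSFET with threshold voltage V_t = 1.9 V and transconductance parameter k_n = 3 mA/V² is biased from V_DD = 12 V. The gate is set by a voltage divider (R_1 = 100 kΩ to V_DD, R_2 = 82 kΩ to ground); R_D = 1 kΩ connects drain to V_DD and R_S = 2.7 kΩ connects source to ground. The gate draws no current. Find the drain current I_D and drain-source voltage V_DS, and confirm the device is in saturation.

V_G = V_DD·R_2/(R_1+R_2) = 12×82/182 = 5.41 V.
Assume saturation: I_D = (k_n/2)(V_GS − V_t)² with V_GS = V_G − I_D·R_S = 5.41 − 2.7·I_D.
Substituting gives 10.9·I_D² − 29.4·I_D + 18.4 = 0, with roots I_D = 0.997 or 1.69 mA.
The root I_D = 1.69 mA gives V_GS = 0.838 V ≤ V_t, so take I_D = 0.997 mA.
Then V_GS = 2.72 V and V_DS = V_DD − I_D(R_D+R_S) = 12 − 0.997×3.7 = 8.31 V.
Saturation requires V_DS ≥ V_GS − V_t = 0.815 V; 8.31 ≥ 0.815 ✓.

I_D ≈ 1 mA, V_DS ≈ 8.3 V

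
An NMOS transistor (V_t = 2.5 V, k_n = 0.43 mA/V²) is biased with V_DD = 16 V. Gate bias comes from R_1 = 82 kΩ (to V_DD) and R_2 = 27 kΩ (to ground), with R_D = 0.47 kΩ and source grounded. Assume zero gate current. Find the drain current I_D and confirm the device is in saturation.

V_G = V_DD·R_2/(R_1+R_2) = 16×27/109 = 3.96 V. With the source grounded, V_GS = V_G = 3.96 V.
Assume saturation: I_D = (k_n/2)(V_GS − V_t)² = (0.43/2)×(3.96 − 2.5)² = 0.215×1.46² = 0.46 mA.
V_DS = V_DD − I_D·R_D = 16 − 0.46×0.47 = 15.8 V.
Saturation requires V_DS ≥ V_GS − V_t = 1.46 V; 15.8 ≥ 1.46 ✓.

I_D ≈ 0.46 mA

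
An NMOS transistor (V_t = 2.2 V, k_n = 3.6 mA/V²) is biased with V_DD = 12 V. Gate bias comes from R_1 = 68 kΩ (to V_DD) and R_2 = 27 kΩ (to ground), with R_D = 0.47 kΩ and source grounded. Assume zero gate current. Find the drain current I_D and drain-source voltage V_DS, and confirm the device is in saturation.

I_D ≈ 2.6 mA, V_DS ≈ 11 V

V_G = V_DD·R_2/(R_1+R_2) = 12×27/95 = 3.41 V. With the source grounded, V_GS = V_G = 3.41 V.
Assume saturation: I_D = (k_n/2)(V_GS − V_t)² = (3.6/2)×(3.41 − 2.2)² = 1.8×1.21² = 2.64 mA.
V_DS = V_DD − I_D·R_D = 12 − 2.64×0.47 = 10.8 V.
Saturation requires V_DS ≥ V_GS − V_t = 1.21 V; 10.8 ≥ 1.21 ✓.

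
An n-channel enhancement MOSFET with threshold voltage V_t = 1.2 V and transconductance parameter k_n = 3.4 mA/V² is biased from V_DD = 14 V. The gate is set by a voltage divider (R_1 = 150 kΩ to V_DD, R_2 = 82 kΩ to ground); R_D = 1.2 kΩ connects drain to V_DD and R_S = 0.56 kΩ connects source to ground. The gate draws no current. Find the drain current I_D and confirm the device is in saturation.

V_G = V_DD·R_2/(R_1+R_2) = 14×82/232 = 4.95 V.
Assume saturation: I_D = (k_n/2)(V_GS − V_t)² with V_GS = V_G − I_D·R_S = 4.95 − 0.56·I_D.
Substituting gives 0.533·I_D² − 8.14·I_D + 23.9 = 0, with roots I_D = 3.97 or 11.3 mA.
The root I_D = 11.3 mA gives V_GS = -1.38 V ≤ V_t, so take I_D = 3.97 mA.
Then V_GS = 2.73 V and V_DS = V_DD − I_D(R_D+R_S) = 14 − 3.97×1.76 = 7.02 V.
Saturation requires V_DS ≥ V_GS − V_t = 1.53 V; 7.02 ≥ 1.53 ✓.

I_D ≈ 4 mA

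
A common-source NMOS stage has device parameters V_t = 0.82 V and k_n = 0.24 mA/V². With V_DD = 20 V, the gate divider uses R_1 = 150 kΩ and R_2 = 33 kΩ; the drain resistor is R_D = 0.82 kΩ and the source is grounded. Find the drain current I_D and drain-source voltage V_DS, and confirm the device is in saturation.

V_G = V_DD·R_2/(R_1+R_2) = 20×33/183 = 3.61 V. With the source grounded, V_GS = V_G = 3.61 V.
Assume saturation: I_D = (k_n/2)(V_GS − V_t)² = (0.24/2)×(3.61 − 0.82)² = 0.12×2.79² = 0.932 mA.
V_DS = V_DD − I_D·R_D = 20 − 0.932×0.82 = 19.2 V.
Saturation requires V_DS ≥ V_GS − V_t = 2.79 V; 19.2 ≥ 2.79 ✓.

I_D ≈ 0.93 mA, V_DS ≈ 19 V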